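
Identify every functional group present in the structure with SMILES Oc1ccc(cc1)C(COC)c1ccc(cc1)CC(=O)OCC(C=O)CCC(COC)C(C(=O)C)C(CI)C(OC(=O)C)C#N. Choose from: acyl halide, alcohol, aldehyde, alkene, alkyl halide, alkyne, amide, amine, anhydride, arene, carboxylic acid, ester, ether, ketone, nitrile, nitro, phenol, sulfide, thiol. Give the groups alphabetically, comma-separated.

aldehyde, alkyl halide, arene, ester, ether, ketone, nitrile, phenol

Taking each segment in turn:
  HOC6H4: –OH attached directly to an aromatic ring → phenol (not alcohol); the ring itself is an arene.
  CH(CH2OCH3): pendant –CH2OCH3: C–O–C linkage → ether.
  C6H4: para-disubstituted benzene ring → arene.
  CH2COOCH2: –C(=O)–O–C with C on the carbonyl side → ester.
  CH(CHO): pendant –CHO: carbonyl C bonded to C and H → aldehyde.
  CH(CH2OCH3): pendant –CH2OCH3: C–O–C linkage → ether.
  CH(COCH3): pendant –COCH3: carbonyl C bonded to two carbons → ketone.
  CH(CH2I): pendant –CH2X: halogen on sp³ carbon → alkyl halide.
  CH(OCOCH3): pendant –OC(=O)CH3: an acyloxy group → ester.
  CN: –C≡N: carbon triple-bonded to nitrogen → nitrile.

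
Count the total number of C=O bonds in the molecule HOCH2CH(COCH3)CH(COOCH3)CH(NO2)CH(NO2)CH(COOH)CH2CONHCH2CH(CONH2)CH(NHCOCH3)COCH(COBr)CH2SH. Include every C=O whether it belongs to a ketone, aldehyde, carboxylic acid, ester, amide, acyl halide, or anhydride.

CH(COCH3): ketone, 1 C=O (running total 1).
CH(COOCH3): ester, 1 C=O (running total 2).
CH(COOH): carboxylic acid, 1 C=O (running total 3).
CH2CONHCH2: amide, 1 C=O (running total 4).
CH(CONH2): amide, 1 C=O (running total 5).
CH(NHCOCH3): amide, 1 C=O (running total 6).
CO: ketone, 1 C=O (running total 7).
CH(COBr): acyl halide, 1 C=O (running total 8).

8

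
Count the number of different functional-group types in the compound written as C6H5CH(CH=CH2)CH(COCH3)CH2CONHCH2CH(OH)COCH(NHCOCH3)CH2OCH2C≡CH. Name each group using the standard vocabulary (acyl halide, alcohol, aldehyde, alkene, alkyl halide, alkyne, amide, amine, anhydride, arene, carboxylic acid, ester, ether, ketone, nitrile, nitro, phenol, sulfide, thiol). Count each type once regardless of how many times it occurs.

7

C6H5– phenyl ring → arene.
pendant –CH=CH2: C=C double bond → alkene.
pendant –COCH3: carbonyl C bonded to two carbons → ketone.
–C(=O)–N– linkage → amide (the N is not an amine).
–OH on an sp³ carbon → alcohol (secondary).
–C(=O)– with carbon on both sides → ketone.
pendant –NHC(=O)CH3: N bonded to a carbonyl → amide (not amine).
C–O–C with sp³ carbons on both sides and no adjacent C=O → ether.
C≡C triple bond → alkyne.
Distinct types present: alcohol, alkene, alkyne, amide, arene, ether, ketone.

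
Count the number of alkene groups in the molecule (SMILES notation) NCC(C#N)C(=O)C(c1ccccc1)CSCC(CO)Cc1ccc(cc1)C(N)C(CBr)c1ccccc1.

0

Working along the chain:
  H2NCH2: –NH2 on an sp³ carbon with no adjacent C=O → amine.
  CH(CN): pendant –C≡N: nitrile.
  CO: –C(=O)– with carbon on both sides → ketone.
  CH(C6H5): pendant –C6H5: benzene ring → arene.
  CH2SCH2: C–S–C linkage → sulfide (thioether).
  CH(CH2OH): pendant –CH2OH on an sp³ backbone C → alcohol.
  C6H4: para-disubstituted benzene ring → arene.
  CH(NH2): –NH2 on an sp³ carbon with no adjacent C=O → amine.
  CH(CH2Br): pendant –CH2X: halogen on sp³ carbon → alkyl halide.
  C6H5: –C6H5 phenyl ring → arene.
No segment is a alkene: CH(C6H5) is arene, not alkene; C6H4 is arene, not alkene; C6H5 is arene, not alkene. → 0.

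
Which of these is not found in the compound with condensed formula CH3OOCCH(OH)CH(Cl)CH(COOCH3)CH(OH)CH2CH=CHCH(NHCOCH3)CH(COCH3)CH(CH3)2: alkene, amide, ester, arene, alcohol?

alcohol: present (CH(OH) — –OH on an sp³ carbon → alcohol (secondary)).
alkene: present (CH=CH — C=C double bond → alkene).
ester: present (CH3OOC — CH3O–C(=O)–: carbonyl C bonded to C and to –OCH3 → ester (not ketone + ether)).
amide: present (CH(NHCOCH3) — pendant –NHC(=O)CH3: N bonded to a carbonyl → amide (not amine)).
arene: no segment matches this pattern.

arene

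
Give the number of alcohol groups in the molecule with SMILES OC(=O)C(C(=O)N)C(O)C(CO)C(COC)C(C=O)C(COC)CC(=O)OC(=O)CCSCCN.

2

Reading the structure from left to right:
  HOOC: –COOH: carbonyl C bonded to –OH and C → carboxylic acid (the –OH is not a separate alcohol).
  CH(CONH2): pendant –CONH2: carbonyl C bonded to C and N → amide.
  CH(OH): –OH on an sp³ carbon → alcohol (secondary).
  CH(CH2OH): pendant –CH2OH on an sp³ backbone C → alcohol.
  CH(CH2OCH3): pendant –CH2OCH3: C–O–C linkage → ether.
  CH(CHO): pendant –CHO: carbonyl C bonded to C and H → aldehyde.
  CH(CH2OCH3): pendant –CH2OCH3: C–O–C linkage → ether.
  CH2CO-O-COCH2: two acyl groups sharing one oxygen, –C(=O)–O–C(=O)– → anhydride.
  CH2SCH2: C–S–C linkage → sulfide (thioether).
  CH2NH2: –NH2 on an sp³ carbon with no adjacent C=O → amine.
Alcohol appears at: CH(OH), CH(CH2OH) → 2.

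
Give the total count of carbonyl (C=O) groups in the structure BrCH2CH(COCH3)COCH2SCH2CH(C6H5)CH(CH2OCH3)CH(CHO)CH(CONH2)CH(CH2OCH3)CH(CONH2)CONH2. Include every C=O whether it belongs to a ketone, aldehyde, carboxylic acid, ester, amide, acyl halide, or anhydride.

CH(COCH3): ketone, 1 C=O (running total 1).
CO: ketone, 1 C=O (running total 2).
CH(CHO): aldehyde, 1 C=O (running total 3).
CH(CONH2): amide, 1 C=O (running total 4).
CH(CONH2): amide, 1 C=O (running total 5).
CONH2: amide, 1 C=O (running total 6).

6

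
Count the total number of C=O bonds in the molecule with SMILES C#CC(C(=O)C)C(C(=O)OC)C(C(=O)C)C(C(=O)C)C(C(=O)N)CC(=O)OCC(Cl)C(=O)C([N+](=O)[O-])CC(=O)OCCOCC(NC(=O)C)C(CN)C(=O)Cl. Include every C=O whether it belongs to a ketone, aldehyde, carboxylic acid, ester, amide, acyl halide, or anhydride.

10

CH(COCH3): ketone, 1 C=O (running total 1).
CH(COOCH3): ester, 1 C=O (running total 2).
CH(COCH3): ketone, 1 C=O (running total 3).
CH(COCH3): ketone, 1 C=O (running total 4).
CH(CONH2): amide, 1 C=O (running total 5).
CH2COOCH2: ester, 1 C=O (running total 6).
CO: ketone, 1 C=O (running total 7).
CH2COOCH2: ester, 1 C=O (running total 8).
CH(NHCOCH3): amide, 1 C=O (running total 9).
COCl: acyl halide, 1 C=O (running total 10).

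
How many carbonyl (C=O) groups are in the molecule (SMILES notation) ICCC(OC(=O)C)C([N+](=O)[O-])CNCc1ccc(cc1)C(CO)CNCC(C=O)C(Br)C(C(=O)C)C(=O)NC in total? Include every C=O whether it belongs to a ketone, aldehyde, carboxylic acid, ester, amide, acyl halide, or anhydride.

CH(OCOCH3): ester, 1 C=O (running total 1).
CH(CHO): aldehyde, 1 C=O (running total 2).
CH(COCH3): ketone, 1 C=O (running total 3).
CONHCH3: amide, 1 C=O (running total 4).

4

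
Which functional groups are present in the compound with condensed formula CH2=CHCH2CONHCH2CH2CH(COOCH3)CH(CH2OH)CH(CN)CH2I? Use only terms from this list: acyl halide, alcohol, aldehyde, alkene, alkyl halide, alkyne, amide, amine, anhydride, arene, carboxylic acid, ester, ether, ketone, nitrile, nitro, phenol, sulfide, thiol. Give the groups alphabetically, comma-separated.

C=C double bond → alkene.
–C(=O)–N– linkage → amide (the N is not an amine).
pendant –COOCH3: carbonyl C bonded to C and –OCH3 → ester.
pendant –CH2OH on an sp³ backbone C → alcohol.
pendant –C≡N: nitrile.
halogen on an sp³ carbon → alkyl halide.

alcohol, alkene, alkyl halide, amide, ester, nitrile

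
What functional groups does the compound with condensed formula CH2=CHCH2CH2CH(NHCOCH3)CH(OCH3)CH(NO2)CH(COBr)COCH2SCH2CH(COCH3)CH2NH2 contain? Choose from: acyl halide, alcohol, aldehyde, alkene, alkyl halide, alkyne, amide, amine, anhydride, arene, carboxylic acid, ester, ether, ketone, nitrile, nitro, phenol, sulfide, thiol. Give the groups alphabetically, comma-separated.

C=C double bond → alkene.
pendant –NHC(=O)CH3: N bonded to a carbonyl → amide (not amine).
pendant –OCH3: C–O–C with sp³ C, no adjacent C=O → ether.
–NO2 on an sp³ carbon → nitro (the N=O is not a carbonyl).
pendant –C(=O)X: carbonyl C bonded to C and halogen → acyl halide.
–C(=O)– with carbon on both sides → ketone.
C–S–C linkage → sulfide (thioether).
pendant –COCH3: carbonyl C bonded to two carbons → ketone.
–NH2 on an sp³ carbon with no adjacent C=O → amine.

acyl halide, alkene, amide, amine, ether, ketone, nitro, sulfide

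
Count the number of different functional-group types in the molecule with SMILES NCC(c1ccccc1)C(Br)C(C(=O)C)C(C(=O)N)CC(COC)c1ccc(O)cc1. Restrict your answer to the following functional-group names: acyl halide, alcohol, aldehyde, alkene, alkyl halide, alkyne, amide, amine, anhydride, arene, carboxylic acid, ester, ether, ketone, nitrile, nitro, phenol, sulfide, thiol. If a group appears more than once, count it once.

–NH2 on an sp³ carbon with no adjacent C=O → amine.
pendant –C6H5: benzene ring → arene.
halogen on an sp³ carbon → alkyl halide.
pendant –COCH3: carbonyl C bonded to two carbons → ketone.
pendant –CONH2: carbonyl C bonded to C and N → amide.
pendant –CH2OCH3: C–O–C linkage → ether.
–OH attached directly to an aromatic ring → phenol (not alcohol); the ring itself is an arene.
Distinct types present: alkyl halide, amide, amine, arene, ether, ketone, phenol.

7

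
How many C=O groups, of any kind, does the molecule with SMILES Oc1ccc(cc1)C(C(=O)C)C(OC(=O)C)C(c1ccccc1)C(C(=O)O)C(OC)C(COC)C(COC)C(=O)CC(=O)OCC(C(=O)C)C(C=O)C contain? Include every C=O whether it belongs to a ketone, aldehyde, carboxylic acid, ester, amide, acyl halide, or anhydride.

7

CH(COCH3): ketone, 1 C=O (running total 1).
CH(OCOCH3): ester, 1 C=O (running total 2).
CH(COOH): carboxylic acid, 1 C=O (running total 3).
CO: ketone, 1 C=O (running total 4).
CH2COOCH2: ester, 1 C=O (running total 5).
CH(COCH3): ketone, 1 C=O (running total 6).
CH(CHO): aldehyde, 1 C=O (running total 7).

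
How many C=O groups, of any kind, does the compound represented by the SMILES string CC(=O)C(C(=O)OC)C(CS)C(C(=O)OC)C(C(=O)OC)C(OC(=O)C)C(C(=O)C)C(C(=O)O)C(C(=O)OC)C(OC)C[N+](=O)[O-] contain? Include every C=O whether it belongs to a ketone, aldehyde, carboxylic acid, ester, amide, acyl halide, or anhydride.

8

CO: ketone, 1 C=O (running total 1).
CH(COOCH3): ester, 1 C=O (running total 2).
CH(COOCH3): ester, 1 C=O (running total 3).
CH(COOCH3): ester, 1 C=O (running total 4).
CH(OCOCH3): ester, 1 C=O (running total 5).
CH(COCH3): ketone, 1 C=O (running total 6).
CH(COOH): carboxylic acid, 1 C=O (running total 7).
CH(COOCH3): ester, 1 C=O (running total 8).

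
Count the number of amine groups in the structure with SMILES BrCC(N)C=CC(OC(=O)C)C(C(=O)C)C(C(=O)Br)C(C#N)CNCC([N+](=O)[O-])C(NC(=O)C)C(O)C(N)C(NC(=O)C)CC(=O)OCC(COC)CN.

4

Taking each segment in turn:
  BrCH2: halogen on an sp³ carbon → alkyl halide.
  CH(NH2): –NH2 on an sp³ carbon with no adjacent C=O → amine.
  CH=CH: C=C double bond → alkene.
  CH(OCOCH3): pendant –OC(=O)CH3: an acyloxy group → ester.
  CH(COCH3): pendant –COCH3: carbonyl C bonded to two carbons → ketone.
  CH(COBr): pendant –C(=O)X: carbonyl C bonded to C and halogen → acyl halide.
  CH(CN): pendant –C≡N: nitrile.
  CH2NHCH2: C–N–C with sp³ carbons and no adjacent C=O → amine (secondary).
  CH(NO2): –NO2 on an sp³ carbon → nitro (the N=O is not a carbonyl).
  CH(NHCOCH3): pendant –NHC(=O)CH3: N bonded to a carbonyl → amide (not amine).
  CH(OH): –OH on an sp³ carbon → alcohol (secondary).
  CH(NH2): –NH2 on an sp³ carbon with no adjacent C=O → amine.
  CH(NHCOCH3): pendant –NHC(=O)CH3: N bonded to a carbonyl → amide (not amine).
  CH2COOCH2: –C(=O)–O–C with C on the carbonyl side → ester.
  CH(CH2OCH3): pendant –CH2OCH3: C–O–C linkage → ether.
  CH2NH2: –NH2 on an sp³ carbon with no adjacent C=O → amine.
Amine appears at: CH(NH2), CH2NHCH2, CH(NH2), CH2NH2 → 4.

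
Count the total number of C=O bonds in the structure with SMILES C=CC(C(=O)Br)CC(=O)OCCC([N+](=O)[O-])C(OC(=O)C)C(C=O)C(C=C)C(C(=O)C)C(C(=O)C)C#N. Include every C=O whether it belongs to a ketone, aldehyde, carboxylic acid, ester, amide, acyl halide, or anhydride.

CH(COBr): acyl halide, 1 C=O (running total 1).
CH2COOCH2: ester, 1 C=O (running total 2).
CH(OCOCH3): ester, 1 C=O (running total 3).
CH(CHO): aldehyde, 1 C=O (running total 4).
CH(COCH3): ketone, 1 C=O (running total 5).
CH(COCH3): ketone, 1 C=O (running total 6).

6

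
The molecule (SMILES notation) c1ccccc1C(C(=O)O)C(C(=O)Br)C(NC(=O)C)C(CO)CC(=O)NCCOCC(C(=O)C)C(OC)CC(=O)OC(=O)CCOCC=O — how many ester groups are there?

Working along the chain:
  C6H5: C6H5– phenyl ring → arene.
  CH(COOH): pendant –COOH: carbonyl C bonded to C and –OH → carboxylic acid.
  CH(COBr): pendant –C(=O)X: carbonyl C bonded to C and halogen → acyl halide.
  CH(NHCOCH3): pendant –NHC(=O)CH3: N bonded to a carbonyl → amide (not amine).
  CH(CH2OH): pendant –CH2OH on an sp³ backbone C → alcohol.
  CH2CONHCH2: –C(=O)–N– linkage → amide (the N is not an amine).
  CH2OCH2: C–O–C with sp³ carbons on both sides and no adjacent C=O → ether.
  CH(COCH3): pendant –COCH3: carbonyl C bonded to two carbons → ketone.
  CH(OCH3): pendant –OCH3: C–O–C with sp³ C, no adjacent C=O → ether.
  CH2CO-O-COCH2: two acyl groups sharing one oxygen, –C(=O)–O–C(=O)– → anhydride.
  CH2OCH2: C–O–C with sp³ carbons on both sides and no adjacent C=O → ether.
  CHO: terminal –CHO: carbonyl C bonded to H and C → aldehyde.
No segment is a ester: CH(COOH) is carboxylic acid, not ester; CH2OCH2 is ether, not ester; CH(COCH3) is ketone, not ester. → 0.

0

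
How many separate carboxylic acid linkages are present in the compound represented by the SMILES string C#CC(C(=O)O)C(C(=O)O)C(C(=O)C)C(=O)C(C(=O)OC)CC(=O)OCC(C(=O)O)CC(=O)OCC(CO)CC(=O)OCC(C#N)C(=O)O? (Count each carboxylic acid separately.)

Working along the chain:
  HC≡C: C≡C triple bond → alkyne.
  CH(COOH): pendant –COOH: carbonyl C bonded to C and –OH → carboxylic acid.
  CH(COOH): pendant –COOH: carbonyl C bonded to C and –OH → carboxylic acid.
  CH(COCH3): pendant –COCH3: carbonyl C bonded to two carbons → ketone.
  CO: –C(=O)– with carbon on both sides → ketone.
  CH(COOCH3): pendant –COOCH3: carbonyl C bonded to C and –OCH3 → ester.
  CH2COOCH2: –C(=O)–O–C with C on the carbonyl side → ester.
  CH(COOH): pendant –COOH: carbonyl C bonded to C and –OH → carboxylic acid.
  CH2COOCH2: –C(=O)–O–C with C on the carbonyl side → ester.
  CH(CH2OH): pendant –CH2OH on an sp³ backbone C → alcohol.
  CH2COOCH2: –C(=O)–O–C with C on the carbonyl side → ester.
  CH(CN): pendant –C≡N: nitrile.
  COOH: –COOH: carbonyl C bonded to –OH and C → carboxylic acid (the –OH is not a separate alcohol).
Carboxylic acid appears at: CH(COOH), CH(COOH), CH(COOH), COOH → 4.

4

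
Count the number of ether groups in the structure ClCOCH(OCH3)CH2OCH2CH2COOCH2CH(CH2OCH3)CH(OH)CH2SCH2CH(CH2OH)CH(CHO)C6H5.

–C(=O)Cl: carbonyl C bonded to C and to a halogen → acyl halide (not alkyl halide).
pendant –OCH3: C–O–C with sp³ C, no adjacent C=O → ether.
C–O–C with sp³ carbons on both sides and no adjacent C=O → ether.
–C(=O)–O–C with C on the carbonyl side → ester.
pendant –CH2OCH3: C–O–C linkage → ether.
–OH on an sp³ carbon → alcohol (secondary).
C–S–C linkage → sulfide (thioether).
pendant –CH2OH on an sp³ backbone C → alcohol.
pendant –CHO: carbonyl C bonded to C and H → aldehyde.
–C6H5 phenyl ring → arene.
Ether appears at: CH(OCH3), CH2OCH2, CH(CH2OCH3) → 3.

3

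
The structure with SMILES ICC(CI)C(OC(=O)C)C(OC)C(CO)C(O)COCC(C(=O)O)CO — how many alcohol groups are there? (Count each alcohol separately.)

3

halogen on an sp³ carbon → alkyl halide.
pendant –CH2X: halogen on sp³ carbon → alkyl halide.
pendant –OC(=O)CH3: an acyloxy group → ester.
pendant –OCH3: C–O–C with sp³ C, no adjacent C=O → ether.
pendant –CH2OH on an sp³ backbone C → alcohol.
–OH on an sp³ carbon → alcohol (secondary).
C–O–C with sp³ carbons on both sides and no adjacent C=O → ether.
pendant –COOH: carbonyl C bonded to C and –OH → carboxylic acid.
–OH on an sp³ carbon → alcohol.
Alcohol appears at: CH(CH2OH), CH(OH), CH2OH → 3.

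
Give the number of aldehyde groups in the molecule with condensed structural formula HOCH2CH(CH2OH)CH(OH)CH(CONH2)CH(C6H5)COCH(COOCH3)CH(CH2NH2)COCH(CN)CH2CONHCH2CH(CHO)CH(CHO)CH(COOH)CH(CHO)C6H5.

HO– on an sp³ carbon → alcohol.
pendant –CH2OH on an sp³ backbone C → alcohol.
–OH on an sp³ carbon → alcohol (secondary).
pendant –CONH2: carbonyl C bonded to C and N → amide.
pendant –C6H5: benzene ring → arene.
–C(=O)– with carbon on both sides → ketone.
pendant –COOCH3: carbonyl C bonded to C and –OCH3 → ester.
pendant –CH2NH2: N on sp³ C, no adjacent C=O → amine.
–C(=O)– with carbon on both sides → ketone.
pendant –C≡N: nitrile.
–C(=O)–N– linkage → amide (the N is not an amine).
pendant –CHO: carbonyl C bonded to C and H → aldehyde.
pendant –CHO: carbonyl C bonded to C and H → aldehyde.
pendant –COOH: carbonyl C bonded to C and –OH → carboxylic acid.
pendant –CHO: carbonyl C bonded to C and H → aldehyde.
–C6H5 phenyl ring → arene.
Aldehyde appears at: CH(CHO), CH(CHO), CH(CHO) → 3.

3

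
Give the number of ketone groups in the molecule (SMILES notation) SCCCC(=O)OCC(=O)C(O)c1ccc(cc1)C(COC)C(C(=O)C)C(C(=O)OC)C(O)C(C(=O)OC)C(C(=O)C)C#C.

3

Working along the chain:
  HSCH2: –SH on an sp³ carbon → thiol.
  CH2COOCH2: –C(=O)–O–C with C on the carbonyl side → ester.
  CO: –C(=O)– with carbon on both sides → ketone.
  CH(OH): –OH on an sp³ carbon → alcohol (secondary).
  C6H4: para-disubstituted benzene ring → arene.
  CH(CH2OCH3): pendant –CH2OCH3: C–O–C linkage → ether.
  CH(COCH3): pendant –COCH3: carbonyl C bonded to two carbons → ketone.
  CH(COOCH3): pendant –COOCH3: carbonyl C bonded to C and –OCH3 → ester.
  CH(OH): –OH on an sp³ carbon → alcohol (secondary).
  CH(COOCH3): pendant –COOCH3: carbonyl C bonded to C and –OCH3 → ester.
  CH(COCH3): pendant –COCH3: carbonyl C bonded to two carbons → ketone.
  C≡CH: C≡C triple bond → alkyne.
Ketone appears at: CO, CH(COCH3), CH(COCH3) → 3.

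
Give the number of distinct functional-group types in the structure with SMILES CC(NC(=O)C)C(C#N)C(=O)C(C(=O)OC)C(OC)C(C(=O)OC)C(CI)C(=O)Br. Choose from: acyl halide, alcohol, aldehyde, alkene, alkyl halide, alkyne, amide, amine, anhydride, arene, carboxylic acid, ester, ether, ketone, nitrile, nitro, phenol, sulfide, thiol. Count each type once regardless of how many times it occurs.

7

pendant –NHC(=O)CH3: N bonded to a carbonyl → amide (not amine).
pendant –C≡N: nitrile.
–C(=O)– with carbon on both sides → ketone.
pendant –COOCH3: carbonyl C bonded to C and –OCH3 → ester.
pendant –OCH3: C–O–C with sp³ C, no adjacent C=O → ether.
pendant –COOCH3: carbonyl C bonded to C and –OCH3 → ester.
pendant –CH2X: halogen on sp³ carbon → alkyl halide.
–C(=O)Br: carbonyl C bonded to C and to a halogen → acyl halide (not alkyl halide).
Distinct types present: acyl halide, alkyl halide, amide, ester, ether, ketone, nitrile.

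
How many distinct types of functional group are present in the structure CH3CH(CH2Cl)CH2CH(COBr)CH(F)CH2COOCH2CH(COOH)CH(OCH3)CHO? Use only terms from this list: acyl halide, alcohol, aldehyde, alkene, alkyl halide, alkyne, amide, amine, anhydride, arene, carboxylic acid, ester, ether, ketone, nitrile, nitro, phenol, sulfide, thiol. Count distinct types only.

6

Taking each segment in turn:
  CH(CH2Cl): pendant –CH2X: halogen on sp³ carbon → alkyl halide.
  CH(COBr): pendant –C(=O)X: carbonyl C bonded to C and halogen → acyl halide.
  CH(F): halogen on an sp³ carbon → alkyl halide.
  CH2COOCH2: –C(=O)–O–C with C on the carbonyl side → ester.
  CH(COOH): pendant –COOH: carbonyl C bonded to C and –OH → carboxylic acid.
  CH(OCH3): pendant –OCH3: C–O–C with sp³ C, no adjacent C=O → ether.
  CHO: terminal –CHO: carbonyl C bonded to H and C → aldehyde.
Distinct types present: acyl halide, aldehyde, alkyl halide, carboxylic acid, ester, ether.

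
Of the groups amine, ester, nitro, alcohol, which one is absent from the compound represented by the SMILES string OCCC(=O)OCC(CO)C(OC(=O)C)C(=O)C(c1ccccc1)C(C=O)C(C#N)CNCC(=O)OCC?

nitro

amine: present (CH2NHCH2 — C–N–C with sp³ carbons and no adjacent C=O → amine (secondary)).
ester: present (CH2COOCH2 — –C(=O)–O–C with C on the carbonyl side → ester).
alcohol: present (HOCH2 — HO– on an sp³ carbon → alcohol).
nitro: no segment matches this pattern.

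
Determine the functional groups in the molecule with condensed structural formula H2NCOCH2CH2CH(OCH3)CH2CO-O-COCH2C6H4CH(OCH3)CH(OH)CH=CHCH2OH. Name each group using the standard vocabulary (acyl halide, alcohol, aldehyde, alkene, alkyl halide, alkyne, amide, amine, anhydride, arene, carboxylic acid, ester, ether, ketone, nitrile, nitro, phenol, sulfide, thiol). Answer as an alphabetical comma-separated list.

–C(=O)NH2: carbonyl C bonded to C and to N → amide (the N is not a separate amine).
pendant –OCH3: C–O–C with sp³ C, no adjacent C=O → ether.
two acyl groups sharing one oxygen, –C(=O)–O–C(=O)– → anhydride.
para-disubstituted benzene ring → arene.
pendant –OCH3: C–O–C with sp³ C, no adjacent C=O → ether.
–OH on an sp³ carbon → alcohol (secondary).
C=C double bond → alkene.
–OH on an sp³ carbon → alcohol.

alcohol, alkene, amide, anhydride, arene, ether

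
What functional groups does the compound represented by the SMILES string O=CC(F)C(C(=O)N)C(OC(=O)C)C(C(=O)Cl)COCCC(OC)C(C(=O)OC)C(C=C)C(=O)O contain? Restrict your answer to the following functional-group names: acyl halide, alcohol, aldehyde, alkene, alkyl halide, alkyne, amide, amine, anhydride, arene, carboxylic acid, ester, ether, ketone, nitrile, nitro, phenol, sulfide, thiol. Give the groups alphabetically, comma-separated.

acyl halide, aldehyde, alkene, alkyl halide, amide, carboxylic acid, ester, ether

terminal –CHO: carbonyl C bonded to H and C → aldehyde.
halogen on an sp³ carbon → alkyl halide.
pendant –CONH2: carbonyl C bonded to C and N → amide.
pendant –OC(=O)CH3: an acyloxy group → ester.
pendant –C(=O)X: carbonyl C bonded to C and halogen → acyl halide.
C–O–C with sp³ carbons on both sides and no adjacent C=O → ether.
pendant –OCH3: C–O–C with sp³ C, no adjacent C=O → ether.
pendant –COOCH3: carbonyl C bonded to C and –OCH3 → ester.
pendant –CH=CH2: C=C double bond → alkene.
–COOH: carbonyl C bonded to –OH and C → carboxylic acid (the –OH is not a separate alcohol).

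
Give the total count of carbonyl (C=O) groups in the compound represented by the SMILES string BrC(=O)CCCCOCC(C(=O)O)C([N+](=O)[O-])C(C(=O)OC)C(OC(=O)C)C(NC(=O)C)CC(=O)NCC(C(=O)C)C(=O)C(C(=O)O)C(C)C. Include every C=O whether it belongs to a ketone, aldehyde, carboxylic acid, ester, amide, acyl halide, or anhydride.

9

BrCO: acyl halide, 1 C=O (running total 1).
CH(COOH): carboxylic acid, 1 C=O (running total 2).
CH(COOCH3): ester, 1 C=O (running total 3).
CH(OCOCH3): ester, 1 C=O (running total 4).
CH(NHCOCH3): amide, 1 C=O (running total 5).
CH2CONHCH2: amide, 1 C=O (running total 6).
CH(COCH3): ketone, 1 C=O (running total 7).
CO: ketone, 1 C=O (running total 8).
CH(COOH): carboxylic acid, 1 C=O (running total 9).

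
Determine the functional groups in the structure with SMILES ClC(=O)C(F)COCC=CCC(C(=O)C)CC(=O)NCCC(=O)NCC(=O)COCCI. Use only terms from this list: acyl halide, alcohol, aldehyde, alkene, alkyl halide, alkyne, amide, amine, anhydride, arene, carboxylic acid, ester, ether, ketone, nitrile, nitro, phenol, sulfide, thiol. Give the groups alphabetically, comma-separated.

Reading the structure from left to right:
  ClCO: –C(=O)Cl: carbonyl C bonded to C and to a halogen → acyl halide (not alkyl halide).
  CH(F): halogen on an sp³ carbon → alkyl halide.
  CH2OCH2: C–O–C with sp³ carbons on both sides and no adjacent C=O → ether.
  CH=CH: C=C double bond → alkene.
  CH(COCH3): pendant –COCH3: carbonyl C bonded to two carbons → ketone.
  CH2CONHCH2: –C(=O)–N– linkage → amide (the N is not an amine).
  CH2CONHCH2: –C(=O)–N– linkage → amide (the N is not an amine).
  CO: –C(=O)– with carbon on both sides → ketone.
  CH2OCH2: C–O–C with sp³ carbons on both sides and no adjacent C=O → ether.
  CH2I: halogen on an sp³ carbon → alkyl halide.

acyl halide, alkene, alkyl halide, amide, ether, ketone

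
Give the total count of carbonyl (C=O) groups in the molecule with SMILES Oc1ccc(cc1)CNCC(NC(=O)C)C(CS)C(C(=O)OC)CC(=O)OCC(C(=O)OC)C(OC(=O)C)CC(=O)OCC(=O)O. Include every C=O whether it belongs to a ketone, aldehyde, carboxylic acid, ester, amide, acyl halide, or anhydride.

CH(NHCOCH3): amide, 1 C=O (running total 1).
CH(COOCH3): ester, 1 C=O (running total 2).
CH2COOCH2: ester, 1 C=O (running total 3).
CH(COOCH3): ester, 1 C=O (running total 4).
CH(OCOCH3): ester, 1 C=O (running total 5).
CH2COOCH2: ester, 1 C=O (running total 6).
COOH: carboxylic acid, 1 C=O (running total 7).

7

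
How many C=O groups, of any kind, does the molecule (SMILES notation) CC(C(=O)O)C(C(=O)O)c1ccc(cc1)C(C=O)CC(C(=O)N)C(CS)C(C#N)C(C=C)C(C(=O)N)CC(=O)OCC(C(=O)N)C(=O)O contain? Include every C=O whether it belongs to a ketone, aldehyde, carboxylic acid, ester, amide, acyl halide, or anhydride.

8

CH(COOH): carboxylic acid, 1 C=O (running total 1).
CH(COOH): carboxylic acid, 1 C=O (running total 2).
CH(CHO): aldehyde, 1 C=O (running total 3).
CH(CONH2): amide, 1 C=O (running total 4).
CH(CONH2): amide, 1 C=O (running total 5).
CH2COOCH2: ester, 1 C=O (running total 6).
CH(CONH2): amide, 1 C=O (running total 7).
COOH: carboxylic acid, 1 C=O (running total 8).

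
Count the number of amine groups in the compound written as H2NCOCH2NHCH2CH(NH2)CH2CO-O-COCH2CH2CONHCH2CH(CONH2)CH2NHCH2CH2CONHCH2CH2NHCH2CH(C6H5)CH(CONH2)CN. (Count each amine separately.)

4

Reading the structure from left to right:
  H2NCO: –C(=O)NH2: carbonyl C bonded to C and to N → amide (the N is not a separate amine).
  CH2NHCH2: C–N–C with sp³ carbons and no adjacent C=O → amine (secondary).
  CH(NH2): –NH2 on an sp³ carbon with no adjacent C=O → amine.
  CH2CO-O-COCH2: two acyl groups sharing one oxygen, –C(=O)–O–C(=O)– → anhydride.
  CH2CONHCH2: –C(=O)–N– linkage → amide (the N is not an amine).
  CH(CONH2): pendant –CONH2: carbonyl C bonded to C and N → amide.
  CH2NHCH2: C–N–C with sp³ carbons and no adjacent C=O → amine (secondary).
  CH2CONHCH2: –C(=O)–N– linkage → amide (the N is not an amine).
  CH2NHCH2: C–N–C with sp³ carbons and no adjacent C=O → amine (secondary).
  CH(C6H5): pendant –C6H5: benzene ring → arene.
  CH(CONH2): pendant –CONH2: carbonyl C bonded to C and N → amide.
  CN: –C≡N: carbon triple-bonded to nitrogen → nitrile.
Amine appears at: CH2NHCH2, CH(NH2), CH2NHCH2, CH2NHCH2 → 4.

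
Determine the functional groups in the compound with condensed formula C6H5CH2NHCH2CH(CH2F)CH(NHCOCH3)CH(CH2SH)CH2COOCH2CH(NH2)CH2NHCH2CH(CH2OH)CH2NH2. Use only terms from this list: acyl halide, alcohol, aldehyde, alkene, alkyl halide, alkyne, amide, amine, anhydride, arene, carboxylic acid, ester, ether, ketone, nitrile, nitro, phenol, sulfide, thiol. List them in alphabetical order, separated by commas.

C6H5– phenyl ring → arene.
C–N–C with sp³ carbons and no adjacent C=O → amine (secondary).
pendant –CH2X: halogen on sp³ carbon → alkyl halide.
pendant –NHC(=O)CH3: N bonded to a carbonyl → amide (not amine).
pendant –CH2SH → thiol.
–C(=O)–O–C with C on the carbonyl side → ester.
–NH2 on an sp³ carbon with no adjacent C=O → amine.
C–N–C with sp³ carbons and no adjacent C=O → amine (secondary).
pendant –CH2OH on an sp³ backbone C → alcohol.
–NH2 on an sp³ carbon with no adjacent C=O → amine.

alcohol, alkyl halide, amide, amine, arene, ester, thiol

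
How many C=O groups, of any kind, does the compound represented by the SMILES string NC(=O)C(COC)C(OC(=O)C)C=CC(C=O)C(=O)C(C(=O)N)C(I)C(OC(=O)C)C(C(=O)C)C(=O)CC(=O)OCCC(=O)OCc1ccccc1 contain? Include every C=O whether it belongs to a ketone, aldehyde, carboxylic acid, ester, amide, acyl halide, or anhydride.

10

H2NCO: amide, 1 C=O (running total 1).
CH(OCOCH3): ester, 1 C=O (running total 2).
CH(CHO): aldehyde, 1 C=O (running total 3).
CO: ketone, 1 C=O (running total 4).
CH(CONH2): amide, 1 C=O (running total 5).
CH(OCOCH3): ester, 1 C=O (running total 6).
CH(COCH3): ketone, 1 C=O (running total 7).
CO: ketone, 1 C=O (running total 8).
CH2COOCH2: ester, 1 C=O (running total 9).
CH2COOCH2: ester, 1 C=O (running total 10).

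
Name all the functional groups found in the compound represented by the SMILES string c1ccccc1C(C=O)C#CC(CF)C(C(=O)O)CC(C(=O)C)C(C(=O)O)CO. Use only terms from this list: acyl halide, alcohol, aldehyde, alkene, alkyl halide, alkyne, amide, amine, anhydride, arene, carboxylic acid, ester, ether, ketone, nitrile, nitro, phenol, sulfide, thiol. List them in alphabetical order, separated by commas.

alcohol, aldehyde, alkyl halide, alkyne, arene, carboxylic acid, ketone

C6H5– phenyl ring → arene.
pendant –CHO: carbonyl C bonded to C and H → aldehyde.
C≡C triple bond → alkyne.
pendant –CH2X: halogen on sp³ carbon → alkyl halide.
pendant –COOH: carbonyl C bonded to C and –OH → carboxylic acid.
pendant –COCH3: carbonyl C bonded to two carbons → ketone.
pendant –COOH: carbonyl C bonded to C and –OH → carboxylic acid.
–OH on an sp³ carbon → alcohol.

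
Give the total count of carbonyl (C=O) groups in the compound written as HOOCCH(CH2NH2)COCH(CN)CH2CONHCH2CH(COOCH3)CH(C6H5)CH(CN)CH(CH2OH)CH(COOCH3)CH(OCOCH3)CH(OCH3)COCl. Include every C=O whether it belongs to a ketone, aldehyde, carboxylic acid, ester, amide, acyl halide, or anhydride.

HOOC: carboxylic acid, 1 C=O (running total 1).
CO: ketone, 1 C=O (running total 2).
CH2CONHCH2: amide, 1 C=O (running total 3).
CH(COOCH3): ester, 1 C=O (running total 4).
CH(COOCH3): ester, 1 C=O (running total 5).
CH(OCOCH3): ester, 1 C=O (running total 6).
COCl: acyl halide, 1 C=O (running total 7).

7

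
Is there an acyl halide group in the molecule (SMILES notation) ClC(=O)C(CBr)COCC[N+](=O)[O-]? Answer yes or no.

yes

Taking each segment in turn:
  ClCO: –C(=O)Cl: carbonyl C bonded to C and to a halogen → acyl halide (not alkyl halide).
  CH(CH2Br): pendant –CH2X: halogen on sp³ carbon → alkyl halide.
  CH2OCH2: C–O–C with sp³ carbons on both sides and no adjacent C=O → ether.
  CH2NO2: –NO2 on carbon → nitro group.
The ClCO segment supplies the acyl halide: –C(=O)Cl: carbonyl C bonded to C and to a halogen → acyl halide (not alkyl halide).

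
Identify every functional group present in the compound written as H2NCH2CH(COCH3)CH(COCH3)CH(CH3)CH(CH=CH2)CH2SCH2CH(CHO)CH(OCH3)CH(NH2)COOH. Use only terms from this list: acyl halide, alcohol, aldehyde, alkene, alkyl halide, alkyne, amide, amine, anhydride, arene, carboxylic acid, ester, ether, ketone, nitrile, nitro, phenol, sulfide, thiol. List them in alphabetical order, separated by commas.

aldehyde, alkene, amine, carboxylic acid, ether, ketone, sulfide

–NH2 on an sp³ carbon with no adjacent C=O → amine.
pendant –COCH3: carbonyl C bonded to two carbons → ketone.
pendant –COCH3: carbonyl C bonded to two carbons → ketone.
pendant –CH=CH2: C=C double bond → alkene.
C–S–C linkage → sulfide (thioether).
pendant –CHO: carbonyl C bonded to C and H → aldehyde.
pendant –OCH3: C–O–C with sp³ C, no adjacent C=O → ether.
–NH2 on an sp³ carbon with no adjacent C=O → amine.
–COOH: carbonyl C bonded to –OH and C → carboxylic acid (the –OH is not a separate alcohol).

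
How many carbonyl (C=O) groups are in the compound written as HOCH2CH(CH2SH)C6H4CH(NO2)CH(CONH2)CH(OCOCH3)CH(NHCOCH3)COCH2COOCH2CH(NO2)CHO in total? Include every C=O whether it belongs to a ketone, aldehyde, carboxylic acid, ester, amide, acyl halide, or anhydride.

6

CH(CONH2): amide, 1 C=O (running total 1).
CH(OCOCH3): ester, 1 C=O (running total 2).
CH(NHCOCH3): amide, 1 C=O (running total 3).
CO: ketone, 1 C=O (running total 4).
CH2COOCH2: ester, 1 C=O (running total 5).
CHO: aldehyde, 1 C=O (running total 6).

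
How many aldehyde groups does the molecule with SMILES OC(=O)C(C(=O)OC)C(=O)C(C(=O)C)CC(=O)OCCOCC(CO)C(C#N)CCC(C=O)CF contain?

Taking each segment in turn:
  HOOC: –COOH: carbonyl C bonded to –OH and C → carboxylic acid (the –OH is not a separate alcohol).
  CH(COOCH3): pendant –COOCH3: carbonyl C bonded to C and –OCH3 → ester.
  CO: –C(=O)– with carbon on both sides → ketone.
  CH(COCH3): pendant –COCH3: carbonyl C bonded to two carbons → ketone.
  CH2COOCH2: –C(=O)–O–C with C on the carbonyl side → ester.
  CH2OCH2: C–O–C with sp³ carbons on both sides and no adjacent C=O → ether.
  CH(CH2OH): pendant –CH2OH on an sp³ backbone C → alcohol.
  CH(CN): pendant –C≡N: nitrile.
  CH(CHO): pendant –CHO: carbonyl C bonded to C and H → aldehyde.
  CH2F: halogen on an sp³ carbon → alkyl halide.
Aldehyde appears at: CH(CHO) → 1.

1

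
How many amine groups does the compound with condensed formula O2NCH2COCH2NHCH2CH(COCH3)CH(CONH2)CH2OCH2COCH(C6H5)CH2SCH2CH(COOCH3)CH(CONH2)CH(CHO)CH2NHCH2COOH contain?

Reading the structure from left to right:
  O2NCH2: –NO2 on carbon → nitro group.
  CO: –C(=O)– with carbon on both sides → ketone.
  CH2NHCH2: C–N–C with sp³ carbons and no adjacent C=O → amine (secondary).
  CH(COCH3): pendant –COCH3: carbonyl C bonded to two carbons → ketone.
  CH(CONH2): pendant –CONH2: carbonyl C bonded to C and N → amide.
  CH2OCH2: C–O–C with sp³ carbons on both sides and no adjacent C=O → ether.
  CO: –C(=O)– with carbon on both sides → ketone.
  CH(C6H5): pendant –C6H5: benzene ring → arene.
  CH2SCH2: C–S–C linkage → sulfide (thioether).
  CH(COOCH3): pendant –COOCH3: carbonyl C bonded to C and –OCH3 → ester.
  CH(CONH2): pendant –CONH2: carbonyl C bonded to C and N → amide.
  CH(CHO): pendant –CHO: carbonyl C bonded to C and H → aldehyde.
  CH2NHCH2: C–N–C with sp³ carbons and no adjacent C=O → amine (secondary).
  COOH: –COOH: carbonyl C bonded to –OH and C → carboxylic acid (the –OH is not a separate alcohol).
Amine appears at: CH2NHCH2, CH2NHCH2 → 2.

2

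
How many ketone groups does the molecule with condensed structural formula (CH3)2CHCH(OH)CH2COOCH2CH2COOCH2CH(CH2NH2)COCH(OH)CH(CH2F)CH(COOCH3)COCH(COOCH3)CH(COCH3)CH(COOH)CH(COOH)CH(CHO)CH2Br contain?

–OH on an sp³ carbon → alcohol (secondary).
–C(=O)–O–C with C on the carbonyl side → ester.
–C(=O)–O–C with C on the carbonyl side → ester.
pendant –CH2NH2: N on sp³ C, no adjacent C=O → amine.
–C(=O)– with carbon on both sides → ketone.
–OH on an sp³ carbon → alcohol (secondary).
pendant –CH2X: halogen on sp³ carbon → alkyl halide.
pendant –COOCH3: carbonyl C bonded to C and –OCH3 → ester.
–C(=O)– with carbon on both sides → ketone.
pendant –COOCH3: carbonyl C bonded to C and –OCH3 → ester.
pendant –COCH3: carbonyl C bonded to two carbons → ketone.
pendant –COOH: carbonyl C bonded to C and –OH → carboxylic acid.
pendant –COOH: carbonyl C bonded to C and –OH → carboxylic acid.
pendant –CHO: carbonyl C bonded to C and H → aldehyde.
halogen on an sp³ carbon → alkyl halide.
Ketone appears at: CO, CO, CH(COCH3) → 3.

3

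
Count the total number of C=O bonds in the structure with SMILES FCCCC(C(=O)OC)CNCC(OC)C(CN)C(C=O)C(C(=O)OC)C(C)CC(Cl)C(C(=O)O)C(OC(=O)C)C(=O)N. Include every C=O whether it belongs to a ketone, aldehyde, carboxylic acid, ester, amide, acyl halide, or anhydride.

6

CH(COOCH3): ester, 1 C=O (running total 1).
CH(CHO): aldehyde, 1 C=O (running total 2).
CH(COOCH3): ester, 1 C=O (running total 3).
CH(COOH): carboxylic acid, 1 C=O (running total 4).
CH(OCOCH3): ester, 1 C=O (running total 5).
CONH2: amide, 1 C=O (running total 6).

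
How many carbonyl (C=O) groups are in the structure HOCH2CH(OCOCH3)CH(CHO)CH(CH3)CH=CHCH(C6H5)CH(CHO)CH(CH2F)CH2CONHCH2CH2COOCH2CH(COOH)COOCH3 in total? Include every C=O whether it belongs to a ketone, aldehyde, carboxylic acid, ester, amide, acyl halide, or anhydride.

CH(OCOCH3): ester, 1 C=O (running total 1).
CH(CHO): aldehyde, 1 C=O (running total 2).
CH(CHO): aldehyde, 1 C=O (running total 3).
CH2CONHCH2: amide, 1 C=O (running total 4).
CH2COOCH2: ester, 1 C=O (running total 5).
CH(COOH): carboxylic acid, 1 C=O (running total 6).
COOCH3: ester, 1 C=O (running total 7).

7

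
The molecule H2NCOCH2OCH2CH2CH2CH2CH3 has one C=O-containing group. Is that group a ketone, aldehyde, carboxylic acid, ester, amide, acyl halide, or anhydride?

amide

The carbonyl is in the H2NCO segment: –C(=O)NH2: carbonyl C bonded to C and to N → amide (the N is not a separate amine).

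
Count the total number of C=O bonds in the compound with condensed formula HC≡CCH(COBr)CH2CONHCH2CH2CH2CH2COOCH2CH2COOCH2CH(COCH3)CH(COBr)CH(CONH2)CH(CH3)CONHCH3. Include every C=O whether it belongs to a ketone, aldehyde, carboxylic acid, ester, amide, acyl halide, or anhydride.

CH(COBr): acyl halide, 1 C=O (running total 1).
CH2CONHCH2: amide, 1 C=O (running total 2).
CH2COOCH2: ester, 1 C=O (running total 3).
CH2COOCH2: ester, 1 C=O (running total 4).
CH(COCH3): ketone, 1 C=O (running total 5).
CH(COBr): acyl halide, 1 C=O (running total 6).
CH(CONH2): amide, 1 C=O (running total 7).
CONHCH3: amide, 1 C=O (running total 8).

8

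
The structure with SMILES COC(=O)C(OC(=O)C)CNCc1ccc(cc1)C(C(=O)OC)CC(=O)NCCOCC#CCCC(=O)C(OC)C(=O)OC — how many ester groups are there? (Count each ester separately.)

4

Reading the structure from left to right:
  CH3OOC: CH3O–C(=O)–: carbonyl C bonded to C and to –OCH3 → ester (not ketone + ether).
  CH(OCOCH3): pendant –OC(=O)CH3: an acyloxy group → ester.
  CH2NHCH2: C–N–C with sp³ carbons and no adjacent C=O → amine (secondary).
  C6H4: para-disubstituted benzene ring → arene.
  CH(COOCH3): pendant –COOCH3: carbonyl C bonded to C and –OCH3 → ester.
  CH2CONHCH2: –C(=O)–N– linkage → amide (the N is not an amine).
  CH2OCH2: C–O–C with sp³ carbons on both sides and no adjacent C=O → ether.
  C≡C: C≡C triple bond → alkyne.
  CO: –C(=O)– with carbon on both sides → ketone.
  CH(OCH3): pendant –OCH3: C–O–C with sp³ C, no adjacent C=O → ether.
  COOCH3: –C(=O)OCH3: carbonyl C bonded to C and to –OCH3 → ester (not ketone + ether).
Ester appears at: CH3OOC, CH(OCOCH3), CH(COOCH3), COOCH3 → 4.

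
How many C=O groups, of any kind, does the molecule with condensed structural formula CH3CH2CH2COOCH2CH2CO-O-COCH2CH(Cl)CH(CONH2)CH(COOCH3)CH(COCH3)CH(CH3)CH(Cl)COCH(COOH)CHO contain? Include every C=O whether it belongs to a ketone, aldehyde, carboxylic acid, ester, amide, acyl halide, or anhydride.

CH2COOCH2: ester, 1 C=O (running total 1).
CH2CO-O-COCH2: anhydride, 2 C=O (running total 3).
CH(CONH2): amide, 1 C=O (running total 4).
CH(COOCH3): ester, 1 C=O (running total 5).
CH(COCH3): ketone, 1 C=O (running total 6).
CO: ketone, 1 C=O (running total 7).
CH(COOH): carboxylic acid, 1 C=O (running total 8).
CHO: aldehyde, 1 C=O (running total 9).

9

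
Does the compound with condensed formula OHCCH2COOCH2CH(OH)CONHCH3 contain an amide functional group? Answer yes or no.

yes

Taking each segment in turn:
  OHC: terminal –CHO: carbonyl C bonded to H and C → aldehyde.
  CH2COOCH2: –C(=O)–O–C with C on the carbonyl side → ester.
  CH(OH): –OH on an sp³ carbon → alcohol (secondary).
  CONHCH3: –C(=O)NHCH3: carbonyl C bonded to C and to N → amide (the N is not an amine).
The CONHCH3 segment supplies the amide: –C(=O)NHCH3: carbonyl C bonded to C and to N → amide (the N is not an amine).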